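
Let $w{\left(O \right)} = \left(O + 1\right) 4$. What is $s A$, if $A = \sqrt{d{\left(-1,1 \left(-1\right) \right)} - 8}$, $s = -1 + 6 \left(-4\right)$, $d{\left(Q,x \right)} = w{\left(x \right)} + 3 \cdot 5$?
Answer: $- 25 \sqrt{7} \approx -66.144$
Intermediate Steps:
$w{\left(O \right)} = 4 + 4 O$ ($w{\left(O \right)} = \left(1 + O\right) 4 = 4 + 4 O$)
$d{\left(Q,x \right)} = 19 + 4 x$ ($d{\left(Q,x \right)} = \left(4 + 4 x\right) + 3 \cdot 5 = \left(4 + 4 x\right) + 15 = 19 + 4 x$)
$s = -25$ ($s = -1 - 24 = -25$)
$A = \sqrt{7}$ ($A = \sqrt{\left(19 + 4 \cdot 1 \left(-1\right)\right) - 8} = \sqrt{\left(19 + 4 \left(-1\right)\right) - 8} = \sqrt{\left(19 - 4\right) - 8} = \sqrt{15 - 8} = \sqrt{7} \approx 2.6458$)
$s A = - 25 \sqrt{7}$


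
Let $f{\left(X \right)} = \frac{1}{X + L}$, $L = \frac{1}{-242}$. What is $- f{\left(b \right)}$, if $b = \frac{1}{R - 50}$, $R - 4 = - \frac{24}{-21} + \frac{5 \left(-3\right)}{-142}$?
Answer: $\frac{10764886}{285031} \approx 37.767$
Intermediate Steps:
$L = - \frac{1}{242} \approx -0.0041322$
$R = \frac{5217}{994}$ ($R = 4 + \left(- \frac{24}{-21} + \frac{5 \left(-3\right)}{-142}\right) = 4 - - \frac{1241}{994} = 4 + \left(\frac{8}{7} + \frac{15}{142}\right) = 4 + \frac{1241}{994} = \frac{5217}{994} \approx 5.2485$)
$b = - \frac{994}{44483}$ ($b = \frac{1}{\frac{5217}{994} - 50} = \frac{1}{- \frac{44483}{994}} = - \frac{994}{44483} \approx -0.022346$)
$f{\left(X \right)} = \frac{1}{- \frac{1}{242} + X}$ ($f{\left(X \right)} = \frac{1}{X - \frac{1}{242}} = \frac{1}{- \frac{1}{242} + X}$)
$- f{\left(b \right)} = - \frac{242}{-1 + 242 \left(- \frac{994}{44483}\right)} = - \frac{242}{-1 - \frac{240548}{44483}} = - \frac{242}{- \frac{285031}{44483}} = - \frac{242 \left(-44483\right)}{285031} = \left(-1\right) \left(- \frac{10764886}{285031}\right) = \frac{10764886}{285031}$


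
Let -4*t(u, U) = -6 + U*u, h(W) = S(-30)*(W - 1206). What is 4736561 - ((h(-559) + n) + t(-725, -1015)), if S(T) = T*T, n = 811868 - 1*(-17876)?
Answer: 22717137/4 ≈ 5.6793e+6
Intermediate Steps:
n = 829744 (n = 811868 + 17876 = 829744)
S(T) = T**2
h(W) = -1085400 + 900*W (h(W) = (-30)**2*(W - 1206) = 900*(-1206 + W) = -1085400 + 900*W)
t(u, U) = 3/2 - U*u/4 (t(u, U) = -(-6 + U*u)/4 = 3/2 - U*u/4)
4736561 - ((h(-559) + n) + t(-725, -1015)) = 4736561 - (((-1085400 + 900*(-559)) + 829744) + (3/2 - 1/4*(-1015)*(-725))) = 4736561 - (((-1085400 - 503100) + 829744) + (3/2 - 735875/4)) = 4736561 - ((-1588500 + 829744) - 735869/4) = 4736561 - (-758756 - 735869/4) = 4736561 - 1*(-3770893/4) = 4736561 + 3770893/4 = 22717137/4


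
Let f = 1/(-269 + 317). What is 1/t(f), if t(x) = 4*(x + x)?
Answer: 6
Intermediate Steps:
f = 1/48 ≈ 0.020833
t(x) = 8*x (t(x) = 4*(2*x) = 8*x)
1/t(f) = 1/(8*(1/48)) = 1/(⅙) = 6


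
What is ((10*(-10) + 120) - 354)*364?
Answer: -121576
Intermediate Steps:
((10*(-10) + 120) - 354)*364 = ((-100 + 120) - 354)*364 = (20 - 354)*364 = -334*364 = -121576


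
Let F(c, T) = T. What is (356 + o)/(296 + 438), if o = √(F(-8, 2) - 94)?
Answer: 178/367 + I*√23/367 ≈ 0.48501 + 0.013068*I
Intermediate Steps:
o = 2*I*√23 (o = √(2 - 94) = √(-92) = 2*I*√23 ≈ 9.5917*I)
(356 + o)/(296 + 438) = (356 + 2*I*√23)/(296 + 438) = (356 + 2*I*√23)/734 = (356 + 2*I*√23)*(1/734) = 178/367 + I*√23/367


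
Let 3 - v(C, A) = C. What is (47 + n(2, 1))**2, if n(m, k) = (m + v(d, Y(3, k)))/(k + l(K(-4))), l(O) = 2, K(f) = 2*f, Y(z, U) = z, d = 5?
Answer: 2209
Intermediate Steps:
v(C, A) = 3 - C
n(m, k) = (-2 + m)/(2 + k) (n(m, k) = (m + (3 - 1*5))/(k + 2) = (m + (3 - 5))/(2 + k) = (m - 2)/(2 + k) = (-2 + m)/(2 + k))
(47 + n(2, 1))**2 = (47 + (-2 + 2)/(2 + 1))**2 = (47 + 0/3)**2 = (47 + (1/3)*0)**2 = (47 + 0)**2 = 47**2 = 2209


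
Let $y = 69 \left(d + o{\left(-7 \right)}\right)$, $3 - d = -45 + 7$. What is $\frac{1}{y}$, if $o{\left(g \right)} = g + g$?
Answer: $\frac{1}{1863} \approx 0.00053677$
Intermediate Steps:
$d = 41$ ($d = 3 - \left(-45 + 7\right) = 3 - -38 = 3 + 38 = 41$)
$o{\left(g \right)} = 2 g$
$y = 1863$ ($y = 69 \left(41 + 2 \left(-7\right)\right) = 69 \left(41 - 14\right) = 69 \cdot 27 = 1863$)
$\frac{1}{y} = \frac{1}{1863}$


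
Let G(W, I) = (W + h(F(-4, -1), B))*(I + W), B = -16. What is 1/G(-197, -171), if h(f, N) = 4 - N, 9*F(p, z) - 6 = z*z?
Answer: 1/65136 ≈ 1.5353e-5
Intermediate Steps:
F(p, z) = ⅔ + z²/9 (F(p, z) = ⅔ + (z*z)/9 = ⅔ + z²/9)
G(W, I) = (20 + W)*(I + W) (G(W, I) = (W + (4 - 1*(-16)))*(I + W) = (W + (4 + 16))*(I + W) = (W + 20)*(I + W) = (20 + W)*(I + W))
1/G(-197, -171) = 1/((-197)² + 20*(-171) + 20*(-197) - 171*(-197)) = 1/(38809 - 3420 - 3940 + 33687) = 1/65136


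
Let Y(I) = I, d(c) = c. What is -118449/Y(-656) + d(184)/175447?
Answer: 506869327/2807152 ≈ 180.56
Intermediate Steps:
-118449/Y(-656) + d(184)/175447 = -118449/(-656) + 184/175447 = -118449*(-1/656) + 184*(1/175447) = 2889/16 + 184/175447 = 506869327/2807152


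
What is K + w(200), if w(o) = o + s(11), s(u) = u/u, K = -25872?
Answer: -25671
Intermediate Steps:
s(u) = 1
w(o) = 1 + o (w(o) = o + 1 = 1 + o)
K + w(200) = -25872 + (1 + 200) = -25872 + 201 = -25671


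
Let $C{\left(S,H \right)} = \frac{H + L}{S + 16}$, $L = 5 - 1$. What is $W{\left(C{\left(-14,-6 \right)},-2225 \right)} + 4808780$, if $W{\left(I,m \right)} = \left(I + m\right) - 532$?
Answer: $4806022$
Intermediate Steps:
$L = 4$
$C{\left(S,H \right)} = \frac{4 + H}{16 + S}$ ($C{\left(S,H \right)} = \frac{H + 4}{S + 16} = \frac{4 + H}{16 + S}$)
$W{\left(I,m \right)} = -532 + I + m$
$W{\left(C{\left(-14,-6 \right)},-2225 \right)} + 4808780 = \left(-532 + \frac{4 - 6}{16 - 14} - 2225\right) + 4808780 = \left(-532 + \frac{1}{2} \left(-2\right) - 2225\right) + 4808780 = \left(-532 - 1 - 2225\right) + 4808780 = -2758 + 4808780 = 4806022$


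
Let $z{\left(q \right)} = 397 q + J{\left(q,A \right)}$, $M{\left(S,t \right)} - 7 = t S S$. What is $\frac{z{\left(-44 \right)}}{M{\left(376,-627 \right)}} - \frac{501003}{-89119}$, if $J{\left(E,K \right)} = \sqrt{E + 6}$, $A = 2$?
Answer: $\frac{44411837903927}{7899752791655} - \frac{i \sqrt{38}}{88642745} \approx 5.6219 - 6.9542 \cdot 10^{-8} i$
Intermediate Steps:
$J{\left(E,K \right)} = \sqrt{6 + E}$
$M{\left(S,t \right)} = 7 + t S^{2}$ ($M{\left(S,t \right)} = 7 + t S S = 7 + S t S = 7 + t S^{2}$)
$z{\left(q \right)} = \sqrt{6 + q} + 397 q$ ($z{\left(q \right)} = 397 q + \sqrt{6 + q} = \sqrt{6 + q} + 397 q$)
$\frac{z{\left(-44 \right)}}{M{\left(376,-627 \right)}} - \frac{501003}{-89119} = \frac{\sqrt{6 - 44} + 397 \left(-44\right)}{7 - 627 \cdot 376^{2}} - \frac{501003}{-89119} = \frac{\sqrt{-38} - 17468}{7 - 88642752} - - \frac{501003}{89119} = \frac{i \sqrt{38} - 17468}{7 - 88642752} + \frac{501003}{89119} = \frac{-17468 + i \sqrt{38}}{-88642745} + \frac{501003}{89119} = \left(-17468 + i \sqrt{38}\right) \left(- \frac{1}{88642745}\right) + \frac{501003}{89119} = \left(\frac{17468}{88642745} - \frac{i \sqrt{38}}{88642745}\right) + \frac{501003}{89119} = \frac{44411837903927}{7899752791655} - \frac{i \sqrt{38}}{88642745}$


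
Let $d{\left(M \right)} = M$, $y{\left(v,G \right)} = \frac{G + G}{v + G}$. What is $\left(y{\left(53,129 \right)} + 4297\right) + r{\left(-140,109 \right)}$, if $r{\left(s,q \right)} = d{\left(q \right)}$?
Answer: $\frac{401075}{91} \approx 4407.4$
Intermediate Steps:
$y{\left(v,G \right)} = \frac{2 G}{G + v}$
$r{\left(s,q \right)} = q$
$\left(y{\left(53,129 \right)} + 4297\right) + r{\left(-140,109 \right)} = \left(2 \cdot 129 \frac{1}{129 + 53} + 4297\right) + 109 = \left(2 \cdot 129 \cdot \frac{1}{182} + 4297\right) + 109 = \left(\frac{129}{91} + 4297\right) + 109 = \frac{391156}{91} + 109 = \frac{401075}{91}$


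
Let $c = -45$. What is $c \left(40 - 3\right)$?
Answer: $-1665$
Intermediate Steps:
$c \left(40 - 3\right) = - 45 \left(40 - 3\right) = \left(-45\right) 37 = -1665$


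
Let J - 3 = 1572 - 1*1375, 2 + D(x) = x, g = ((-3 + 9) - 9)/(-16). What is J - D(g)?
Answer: 3229/16 ≈ 201.81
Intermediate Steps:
g = 3/16 (g = (6 - 9)*(-1/16) = -3*(-1/16) = 3/16 ≈ 0.18750)
D(x) = -2 + x
J = 200 (J = 3 + (1572 - 1*1375) = 3 + (1572 - 1375) = 3 + 197 = 200)
J - D(g) = 200 - (-2 + 3/16) = 200 - 1*(-29/16) = 200 + 29/16 = 3229/16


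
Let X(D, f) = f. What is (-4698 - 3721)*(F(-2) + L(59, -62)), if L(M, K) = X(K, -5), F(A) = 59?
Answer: -454626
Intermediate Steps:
L(M, K) = -5
(-4698 - 3721)*(F(-2) + L(59, -62)) = (-4698 - 3721)*(59 - 5) = -8419*54 = -454626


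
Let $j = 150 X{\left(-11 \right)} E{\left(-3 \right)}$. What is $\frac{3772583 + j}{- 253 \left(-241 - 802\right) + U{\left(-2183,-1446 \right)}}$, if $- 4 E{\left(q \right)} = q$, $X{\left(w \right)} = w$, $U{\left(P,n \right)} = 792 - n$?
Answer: $\frac{7542691}{532234} \approx 14.172$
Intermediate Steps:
$E{\left(q \right)} = - \frac{q}{4}$
$j = - \frac{2475}{2}$ ($j = 150 \left(-11\right) \left(\left(- \frac{1}{4}\right) \left(-3\right)\right) = \left(-1650\right) \frac{3}{4} = - \frac{2475}{2} \approx -1237.5$)
$\frac{3772583 + j}{- 253 \left(-241 - 802\right) + U{\left(-2183,-1446 \right)}} = \frac{3772583 - \frac{2475}{2}}{- 253 \left(-241 - 802\right) + \left(792 - -1446\right)} = \frac{7542691}{2 \left(\left(-253\right) \left(-1043\right) + \left(792 + 1446\right)\right)} = \frac{7542691}{2 \left(263879 + 2238\right)} = \frac{7542691}{2 \cdot 266117} = \frac{7542691}{2} \cdot \frac{1}{266117} = \frac{7542691}{532234}$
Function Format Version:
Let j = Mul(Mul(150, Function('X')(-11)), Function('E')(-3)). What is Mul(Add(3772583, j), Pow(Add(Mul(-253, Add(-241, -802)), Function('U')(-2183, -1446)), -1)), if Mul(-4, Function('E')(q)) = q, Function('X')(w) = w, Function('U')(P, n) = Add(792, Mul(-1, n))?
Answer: Rational(7542691, 532234) ≈ 14.172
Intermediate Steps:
Function('E')(q) = Mul(Rational(-1, 4), q)
j = Rational(-2475, 2) (j = Mul(Mul(150, -11), Mul(Rational(-1, 4), -3)) = Mul(-1650, Rational(3, 4)) = Rational(-2475, 2) ≈ -1237.5)
Mul(Add(3772583, j), Pow(Add(Mul(-253, Add(-241, -802)), Function('U')(-2183, -1446)), -1)) = Mul(Add(3772583, Rational(-2475, 2)), Pow(Add(Mul(-253, Add(-241, -802)), Add(792, Mul(-1, -1446))), -1)) = Mul(Rational(7542691, 2), Pow(Add(Mul(-253, -1043), Add(792, 1446)), -1)) = Mul(Rational(7542691, 2), Pow(Add(263879, 2238), -1)) = Mul(Rational(7542691, 2), Pow(266117, -1)) = Mul(Rational(7542691, 2), Rational(1, 266117)) = Rational(7542691, 532234)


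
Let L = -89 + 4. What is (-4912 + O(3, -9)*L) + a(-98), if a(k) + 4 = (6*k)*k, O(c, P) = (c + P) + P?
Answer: 53983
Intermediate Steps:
O(c, P) = c + 2*P (O(c, P) = (P + c) + P = c + 2*P)
a(k) = -4 + 6*k² (a(k) = -4 + (6*k)*k = -4 + 6*k²)
L = -85
(-4912 + O(3, -9)*L) + a(-98) = (-4912 + (3 + 2*(-9))*(-85)) + (-4 + 6*(-98)²) = (-4912 + (3 - 18)*(-85)) + (-4 + 6*9604) = (-4912 - 15*(-85)) + (-4 + 57624) = (-4912 + 1275) + 57620 = -3637 + 57620 = 53983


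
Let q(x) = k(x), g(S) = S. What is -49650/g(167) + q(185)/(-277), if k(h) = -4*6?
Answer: -13749042/46259 ≈ -297.22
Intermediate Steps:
k(h) = -24
q(x) = -24
-49650/g(167) + q(185)/(-277) = -49650/167 - 24/(-277) = -49650*1/167 - 24*(-1/277) = -49650/167 + 24/277 = -13749042/46259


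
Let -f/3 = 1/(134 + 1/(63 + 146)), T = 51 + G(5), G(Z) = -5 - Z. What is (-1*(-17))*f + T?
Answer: 1137628/28007 ≈ 40.619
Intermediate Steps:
T = 41 (T = 51 + (-5 - 1*5) = 51 + (-5 - 5) = 51 - 10 = 41)
f = -627/28007 (f = -3/(134 + 1/(63 + 146)) = -3/(134 + 1/209) = -3/28007/209 = -3*209/28007 = -627/28007 ≈ -0.022387)
(-1*(-17))*f + T = -1*(-17)*(-627/28007) + 41 = 17*(-627/28007) + 41 = -10659/28007 + 41 = 1137628/28007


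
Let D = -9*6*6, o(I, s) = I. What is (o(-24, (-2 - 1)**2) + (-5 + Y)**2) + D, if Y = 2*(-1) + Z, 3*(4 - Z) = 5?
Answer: -2936/9 ≈ -326.22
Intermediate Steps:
Z = 7/3 (Z = 4 - 1/3*5 = 4 - 5/3 = 7/3 ≈ 2.3333)
Y = 1/3 (Y = 2*(-1) + 7/3 = -2 + 7/3 = 1/3 ≈ 0.33333)
D = -324 (D = -54*6 = -324)
(o(-24, (-2 - 1)**2) + (-5 + Y)**2) + D = (-24 + (-5 + 1/3)**2) - 324 = (-24 + (-14/3)**2) - 324 = (-24 + 196/9) - 324 = -20/9 - 324 = -2936/9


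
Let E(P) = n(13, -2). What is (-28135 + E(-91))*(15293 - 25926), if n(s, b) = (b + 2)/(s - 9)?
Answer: 299159455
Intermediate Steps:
n(s, b) = (2 + b)/(-9 + s)
E(P) = 0 (E(P) = (2 - 2)/(-9 + 13) = 0/4 = (1/4)*0 = 0)
(-28135 + E(-91))*(15293 - 25926) = (-28135 + 0)*(15293 - 25926) = -28135*(-10633) = 299159455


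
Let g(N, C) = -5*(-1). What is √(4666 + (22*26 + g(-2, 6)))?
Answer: 7*√107 ≈ 72.409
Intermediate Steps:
g(N, C) = 5
√(4666 + (22*26 + g(-2, 6))) = √(4666 + (22*26 + 5)) = √(4666 + (572 + 5)) = √(4666 + 577) = √5243 = 7*√107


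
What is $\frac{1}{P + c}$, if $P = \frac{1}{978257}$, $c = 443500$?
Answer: $\frac{978257}{433856979501} \approx 2.2548 \cdot 10^{-6}$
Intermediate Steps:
$P = \frac{1}{978257} \approx 1.0222 \cdot 10^{-6}$
$\frac{1}{P + c} = \frac{1}{\frac{1}{978257} + 443500} = \frac{1}{\frac{433856979501}{978257}} = \frac{978257}{433856979501}$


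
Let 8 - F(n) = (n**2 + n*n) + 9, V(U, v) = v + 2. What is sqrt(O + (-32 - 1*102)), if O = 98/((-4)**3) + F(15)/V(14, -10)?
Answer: I*sqrt(5066)/8 ≈ 8.897*I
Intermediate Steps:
V(U, v) = 2 + v
F(n) = -1 - 2*n**2 (F(n) = 8 - ((n**2 + n*n) + 9) = 8 - ((n**2 + n**2) + 9) = 8 - (2*n**2 + 9) = 8 - (9 + 2*n**2) = 8 + (-9 - 2*n**2) = -1 - 2*n**2)
O = 1755/32 (O = 98/((-4)**3) + (-1 - 2*15**2)/(2 - 10) = 98/(-64) + (-1 - 2*225)/(-8) = 98*(-1/64) + (-1 - 450)*(-1/8) = -49/32 - 451*(-1/8) = -49/32 + 451/8 = 1755/32 ≈ 54.844)
sqrt(O + (-32 - 1*102)) = sqrt(1755/32 + (-32 - 1*102)) = sqrt(1755/32 + (-32 - 102)) = sqrt(1755/32 - 134) = sqrt(-2533/32) = I*sqrt(5066)/8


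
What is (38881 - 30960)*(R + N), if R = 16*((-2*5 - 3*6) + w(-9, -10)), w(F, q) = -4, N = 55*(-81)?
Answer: -39343607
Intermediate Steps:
N = -4455
R = -512 (R = 16*((-2*5 - 3*6) - 4) = 16*((-10 - 18) - 4) = 16*(-28 - 4) = 16*(-32) = -512)
(38881 - 30960)*(R + N) = (38881 - 30960)*(-512 - 4455) = 7921*(-4967) = -39343607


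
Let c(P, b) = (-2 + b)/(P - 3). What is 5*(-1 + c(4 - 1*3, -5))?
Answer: 25/2 ≈ 12.500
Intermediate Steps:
c(P, b) = (-2 + b)/(-3 + P)
5*(-1 + c(4 - 1*3, -5)) = 5*(-1 + (-2 - 5)/(-3 + (4 - 1*3))) = 5*(-1 - 7/(-3 + (4 - 3))) = 5*(-1 - 7/(-3 + 1)) = 5*(-1 - 7/(-2)) = 5*(-1 - ½*(-7)) = 5*(-1 + 7/2) = 5*(5/2) = 25/2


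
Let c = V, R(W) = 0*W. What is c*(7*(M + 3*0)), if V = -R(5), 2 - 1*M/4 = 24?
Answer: 0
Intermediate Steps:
M = -88 (M = 8 - 4*24 = 8 - 96 = -88)
R(W) = 0
V = 0 (V = -1*0 = 0)
c = 0
c*(7*(M + 3*0)) = 0*(7*(-88 + 3*0)) = 0*(7*(-88 + 0)) = 0*(7*(-88)) = 0*(-616) = 0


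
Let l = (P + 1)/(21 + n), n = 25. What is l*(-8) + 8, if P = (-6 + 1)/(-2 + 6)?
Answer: 185/23 ≈ 8.0435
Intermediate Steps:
P = -5/4 ≈ -1.2500
l = -1/184 (l = (-5/4 + 1)/(21 + 25) = -1/4/46 = -1/4*1/46 = -1/184 ≈ -0.0054348)
l*(-8) + 8 = -1/184*(-8) + 8 = 1/23 + 8 = 185/23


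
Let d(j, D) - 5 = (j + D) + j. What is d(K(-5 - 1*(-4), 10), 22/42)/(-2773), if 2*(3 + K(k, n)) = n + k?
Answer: -179/58233 ≈ -0.0030739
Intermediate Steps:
K(k, n) = -3 + k/2 + n/2 (K(k, n) = -3 + (n + k)/2 = -3 + (k + n)/2 = -3 + (k/2 + n/2) = -3 + k/2 + n/2)
d(j, D) = 5 + D + 2*j (d(j, D) = 5 + ((j + D) + j) = 5 + ((D + j) + j) = 5 + (D + 2*j) = 5 + D + 2*j)
d(K(-5 - 1*(-4), 10), 22/42)/(-2773) = (5 + 22/42 + 2*(-3 + (-5 - 1*(-4))/2 + (½)*10))/(-2773) = (5 + 22*(1/42) + 2*(-3 + (-5 + 4)/2 + 5))*(-1/2773) = (5 + 11/21 + 2*(-3 + (½)*(-1) + 5))*(-1/2773) = (5 + 11/21 + 2*(-3 - ½ + 5))*(-1/2773) = (5 + 11/21 + 2*(3/2))*(-1/2773) = (5 + 11/21 + 3)*(-1/2773) = (179/21)*(-1/2773) = -179/58233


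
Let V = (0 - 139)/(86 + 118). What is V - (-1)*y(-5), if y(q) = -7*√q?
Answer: -139/204 - 7*I*√5 ≈ -0.68137 - 15.652*I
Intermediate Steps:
V = -139/204 ≈ -0.68137
V - (-1)*y(-5) = -139/204 - (-1)*(-7*I*√5) = -139/204 - 7*I*√5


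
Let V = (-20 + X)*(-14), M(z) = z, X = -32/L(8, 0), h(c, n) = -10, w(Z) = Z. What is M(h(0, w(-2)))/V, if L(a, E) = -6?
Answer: -15/308 ≈ -0.048701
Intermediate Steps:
X = 16/3 (X = -32/(-6) = -32*(-1/6) = 16/3 ≈ 5.3333)
V = 616/3 (V = (-20 + 16/3)*(-14) = -44/3*(-14) = 616/3 ≈ 205.33)
M(h(0, w(-2)))/V = -10/616/3 = -10*3/616 = -15/308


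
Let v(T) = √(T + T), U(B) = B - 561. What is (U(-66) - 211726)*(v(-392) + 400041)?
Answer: -84949906473 - 5945884*I ≈ -8.495e+10 - 5.9459e+6*I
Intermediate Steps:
U(B) = -561 + B
v(T) = √2*√T (v(T) = √(2*T) = √2*√T)
(U(-66) - 211726)*(v(-392) + 400041) = ((-561 - 66) - 211726)*(√2*√(-392) + 400041) = (-627 - 211726)*(√2*(14*I*√2) + 400041) = -212353*(28*I + 400041) = -212353*(400041 + 28*I) = -84949906473 - 5945884*I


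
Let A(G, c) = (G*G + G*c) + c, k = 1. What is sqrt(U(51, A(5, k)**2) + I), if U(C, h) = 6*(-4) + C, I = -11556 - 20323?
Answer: 2*I*sqrt(7963) ≈ 178.47*I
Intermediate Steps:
A(G, c) = c + G**2 + G*c (A(G, c) = (G**2 + G*c) + c = c + G**2 + G*c)
I = -31879
U(C, h) = -24 + C
sqrt(U(51, A(5, k)**2) + I) = sqrt((-24 + 51) - 31879) = sqrt(27 - 31879) = sqrt(-31852) = 2*I*sqrt(7963)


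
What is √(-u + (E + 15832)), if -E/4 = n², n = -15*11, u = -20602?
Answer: I*√72466 ≈ 269.2*I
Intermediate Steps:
n = -165
E = -108900 (E = -4*(-165)² = -4*27225 = -108900)
√(-u + (E + 15832)) = √(-1*(-20602) + (-108900 + 15832)) = √(20602 - 93068) = √(-72466) = I*√72466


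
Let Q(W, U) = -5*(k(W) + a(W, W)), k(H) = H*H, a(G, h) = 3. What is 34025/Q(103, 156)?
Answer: -6805/10612 ≈ -0.64126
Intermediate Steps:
k(H) = H²
Q(W, U) = -15 - 5*W² (Q(W, U) = -5*(W² + 3) = -5*(3 + W²) = -15 - 5*W²)
34025/Q(103, 156) = 34025/(-15 - 5*103²) = 34025/(-15 - 5*10609) = 34025/(-15 - 53045) = 34025/(-53060) = 34025*(-1/53060) = -6805/10612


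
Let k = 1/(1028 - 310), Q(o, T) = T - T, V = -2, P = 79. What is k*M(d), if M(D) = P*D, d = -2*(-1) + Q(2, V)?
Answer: 79/359 ≈ 0.22006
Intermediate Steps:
Q(o, T) = 0
k = 1/718 ≈ 0.0013928
d = 2 (d = -2*(-1) + 0 = 2 + 0 = 2)
M(D) = 79*D
k*M(d) = (79*2)/718 = (1/718)*158 = 79/359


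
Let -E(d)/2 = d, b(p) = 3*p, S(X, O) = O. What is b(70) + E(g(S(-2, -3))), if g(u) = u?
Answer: 216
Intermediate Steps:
E(d) = -2*d
b(70) + E(g(S(-2, -3))) = 3*70 - 2*(-3) = 210 + 6 = 216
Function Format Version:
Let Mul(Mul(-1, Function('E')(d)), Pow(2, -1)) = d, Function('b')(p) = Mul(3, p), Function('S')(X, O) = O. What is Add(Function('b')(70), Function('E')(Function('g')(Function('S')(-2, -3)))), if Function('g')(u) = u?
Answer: 216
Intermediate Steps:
Function('E')(d) = Mul(-2, d)
Add(Function('b')(70), Function('E')(Function('g')(Function('S')(-2, -3)))) = Add(Mul(3, 70), Mul(-2, -3)) = Add(210, 6) = 216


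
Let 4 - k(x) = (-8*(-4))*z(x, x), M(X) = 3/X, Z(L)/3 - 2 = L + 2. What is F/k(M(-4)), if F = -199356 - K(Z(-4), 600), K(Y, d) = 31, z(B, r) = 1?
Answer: 199387/28 ≈ 7121.0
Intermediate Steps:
Z(L) = 12 + 3*L (Z(L) = 6 + 3*(L + 2) = 6 + 3*(2 + L) = 6 + (6 + 3*L) = 12 + 3*L)
F = -199387 (F = -199356 - 1*31 = -199356 - 31 = -199387)
k(x) = -28 (k(x) = 4 - (-8*(-4)) = 4 - 32 = -28)
F/k(M(-4)) = -199387/(-28) = -199387*(-1/28) = 199387/28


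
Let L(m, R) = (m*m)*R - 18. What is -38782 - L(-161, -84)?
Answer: 2138600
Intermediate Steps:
L(m, R) = -18 + R*m² (L(m, R) = m²*R - 18 = R*m² - 18 = -18 + R*m²)
-38782 - L(-161, -84) = -38782 - (-18 - 84*(-161)²) = -38782 - (-18 - 84*25921) = -38782 - (-18 - 2177364) = -38782 - 1*(-2177382) = -38782 + 2177382 = 2138600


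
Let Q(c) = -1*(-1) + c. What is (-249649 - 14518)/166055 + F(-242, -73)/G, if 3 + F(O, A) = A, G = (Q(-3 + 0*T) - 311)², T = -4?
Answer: -25892797003/16268242295 ≈ -1.5916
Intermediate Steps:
Q(c) = 1 + c
G = 97969 (G = ((1 + (-3 + 0*(-4))) - 311)² = ((1 + (-3 + 0)) - 311)² = ((1 - 3) - 311)² = (-2 - 311)² = (-313)² = 97969)
F(O, A) = -3 + A
(-249649 - 14518)/166055 + F(-242, -73)/G = (-249649 - 14518)/166055 + (-3 - 73)/97969 = -264167*1/166055 - 76*1/97969 = -264167/166055 - 76/97969 = -25892797003/16268242295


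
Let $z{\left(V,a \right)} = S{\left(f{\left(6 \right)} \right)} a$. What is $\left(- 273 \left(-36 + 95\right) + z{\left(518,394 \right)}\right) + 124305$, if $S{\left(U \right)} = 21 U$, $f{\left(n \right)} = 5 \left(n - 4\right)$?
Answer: $190938$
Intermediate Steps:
$f{\left(n \right)} = -20 + 5 n$ ($f{\left(n \right)} = 5 \left(-4 + n\right) = -20 + 5 n$)
$z{\left(V,a \right)} = 210 a$ ($z{\left(V,a \right)} = 21 \left(-20 + 5 \cdot 6\right) a = 21 \left(-20 + 30\right) a = 21 \cdot 10 a = 210 a$)
$\left(- 273 \left(-36 + 95\right) + z{\left(518,394 \right)}\right) + 124305 = \left(- 273 \left(-36 + 95\right) + 210 \cdot 394\right) + 124305 = \left(\left(-273\right) 59 + 82740\right) + 124305 = \left(-16107 + 82740\right) + 124305 = 66633 + 124305 = 190938$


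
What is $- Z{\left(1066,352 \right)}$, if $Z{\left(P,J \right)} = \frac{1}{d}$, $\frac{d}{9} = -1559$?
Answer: $\frac{1}{14031} \approx 7.1271 \cdot 10^{-5}$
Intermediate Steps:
$d = -14031$ ($d = 9 \left(-1559\right) = -14031$)
$Z{\left(P,J \right)} = - \frac{1}{14031}$ ($Z{\left(P,J \right)} = \frac{1}{-14031} = - \frac{1}{14031}$)
$- Z{\left(1066,352 \right)} = \left(-1\right) \left(- \frac{1}{14031}\right) = \frac{1}{14031}$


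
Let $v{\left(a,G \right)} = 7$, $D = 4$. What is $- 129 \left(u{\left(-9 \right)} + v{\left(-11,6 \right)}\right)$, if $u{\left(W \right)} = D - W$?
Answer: $-2580$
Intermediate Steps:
$u{\left(W \right)} = 4 - W$
$- 129 \left(u{\left(-9 \right)} + v{\left(-11,6 \right)}\right) = - 129 \left(\left(4 - -9\right) + 7\right) = - 129 \left(\left(4 + 9\right) + 7\right) = - 129 \left(13 + 7\right) = \left(-129\right) 20 = -2580$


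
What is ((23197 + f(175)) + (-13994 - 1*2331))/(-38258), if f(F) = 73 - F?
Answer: -3385/19129 ≈ -0.17696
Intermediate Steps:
((23197 + f(175)) + (-13994 - 1*2331))/(-38258) = ((23197 + (73 - 1*175)) + (-13994 - 1*2331))/(-38258) = ((23197 + (73 - 175)) + (-13994 - 2331))*(-1/38258) = ((23197 - 102) - 16325)*(-1/38258) = (23095 - 16325)*(-1/38258) = 6770*(-1/38258) = -3385/19129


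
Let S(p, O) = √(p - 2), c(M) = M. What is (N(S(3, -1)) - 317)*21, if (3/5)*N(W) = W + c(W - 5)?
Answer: -6762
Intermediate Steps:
S(p, O) = √(-2 + p)
N(W) = -25/3 + 10*W/3 (N(W) = 5*(W + (W - 5))/3 = 5*(W + (-5 + W))/3 = 5*(-5 + 2*W)/3 = -25/3 + 10*W/3)
(N(S(3, -1)) - 317)*21 = ((-25/3 + 10*√(-2 + 3)/3) - 317)*21 = ((-25/3 + 10*√1/3) - 317)*21 = ((-25/3 + (10/3)*1) - 317)*21 = ((-25/3 + 10/3) - 317)*21 = (-5 - 317)*21 = -322*21 = -6762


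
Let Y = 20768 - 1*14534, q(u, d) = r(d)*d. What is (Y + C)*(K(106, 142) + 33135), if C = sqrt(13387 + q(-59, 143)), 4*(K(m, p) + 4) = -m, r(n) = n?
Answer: 206373453 + 66209*sqrt(8459) ≈ 2.1246e+8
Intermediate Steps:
K(m, p) = -4 - m/4 (K(m, p) = -4 + (-m)/4 = -4 - m/4)
q(u, d) = d**2 (q(u, d) = d*d = d**2)
Y = 6234 (Y = 20768 - 14534 = 6234)
C = 2*sqrt(8459) (C = sqrt(13387 + 143**2) = sqrt(13387 + 20449) = sqrt(33836) = 2*sqrt(8459) ≈ 183.95)
(Y + C)*(K(106, 142) + 33135) = (6234 + 2*sqrt(8459))*((-4 - 1/4*106) + 33135) = (6234 + 2*sqrt(8459))*((-4 - 53/2) + 33135) = (6234 + 2*sqrt(8459))*(-61/2 + 33135) = (6234 + 2*sqrt(8459))*(66209/2) = 206373453 + 66209*sqrt(8459)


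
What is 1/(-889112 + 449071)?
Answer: -1/440041 ≈ -2.2725e-6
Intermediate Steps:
1/(-889112 + 449071) = 1/(-440041) = -1/440041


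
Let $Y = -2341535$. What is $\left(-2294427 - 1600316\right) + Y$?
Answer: $-6236278$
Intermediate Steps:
$\left(-2294427 - 1600316\right) + Y = \left(-2294427 - 1600316\right) - 2341535 = -3894743 - 2341535 = -6236278$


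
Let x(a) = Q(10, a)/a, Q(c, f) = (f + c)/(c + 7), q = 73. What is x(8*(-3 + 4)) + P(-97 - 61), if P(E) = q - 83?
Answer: -671/68 ≈ -9.8676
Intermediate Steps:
Q(c, f) = (c + f)/(7 + c)
P(E) = -10 (P(E) = 73 - 83 = -10)
x(a) = (10/17 + a/17)/a (x(a) = ((10 + a)/(7 + 10))/a = ((10 + a)/17)/a = (10/17 + a/17)/a)
x(8*(-3 + 4)) + P(-97 - 61) = (10 + 8*(-3 + 4))/(17*((8*(-3 + 4)))) - 10 = (10 + 8*1)/(17*((8*1))) - 10 = (1/17)*(10 + 8)/8 - 10 = (1/17)*(⅛)*18 - 10 = 9/68 - 10 = -671/68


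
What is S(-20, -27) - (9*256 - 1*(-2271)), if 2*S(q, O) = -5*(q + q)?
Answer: -4475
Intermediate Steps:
S(q, O) = -5*q (S(q, O) = (-5*(q + q))/2 = (-10*q)/2 = -5*q)
S(-20, -27) - (9*256 - 1*(-2271)) = -5*(-20) - (9*256 - 1*(-2271)) = 100 - (2304 + 2271) = 100 - 1*4575 = 100 - 4575 = -4475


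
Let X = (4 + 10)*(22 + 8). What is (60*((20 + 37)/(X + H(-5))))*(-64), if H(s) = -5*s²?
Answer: -43776/59 ≈ -741.97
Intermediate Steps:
X = 420 (X = 14*30 = 420)
(60*((20 + 37)/(X + H(-5))))*(-64) = (60*((20 + 37)/(420 - 5*(-5)²)))*(-64) = (60*(57/(420 - 5*25)))*(-64) = (60*(57/(420 - 125)))*(-64) = (60*(57/295))*(-64) = (684/59)*(-64) = -43776/59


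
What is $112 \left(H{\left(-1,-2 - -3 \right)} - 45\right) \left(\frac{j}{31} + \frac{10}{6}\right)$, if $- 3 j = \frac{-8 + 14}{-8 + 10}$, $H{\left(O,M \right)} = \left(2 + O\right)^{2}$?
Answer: $- \frac{749056}{93} \approx -8054.4$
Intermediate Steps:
$j = -1$ ($j = - \frac{\left(-8 + 14\right) \frac{1}{-8 + 10}}{3} = - \frac{6 \cdot \frac{1}{2}}{3} = \left(- \frac{1}{3}\right) 3 = -1$)
$112 \left(H{\left(-1,-2 - -3 \right)} - 45\right) \left(\frac{j}{31} + \frac{10}{6}\right) = 112 \left(\left(2 - 1\right)^{2} - 45\right) \left(- \frac{1}{31} + \frac{10}{6}\right) = 112 \left(1^{2} - 45\right) \left(\left(-1\right) \frac{1}{31} + 10 \cdot \frac{1}{6}\right) = 112 \left(1 - 45\right) \left(- \frac{1}{31} + \frac{5}{3}\right) = 112 \left(-44\right) \frac{152}{93} = \left(-4928\right) \frac{152}{93} = - \frac{749056}{93}$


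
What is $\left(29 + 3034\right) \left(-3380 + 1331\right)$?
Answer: $-6276087$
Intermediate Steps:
$\left(29 + 3034\right) \left(-3380 + 1331\right) = 3063 \left(-2049\right) = -6276087$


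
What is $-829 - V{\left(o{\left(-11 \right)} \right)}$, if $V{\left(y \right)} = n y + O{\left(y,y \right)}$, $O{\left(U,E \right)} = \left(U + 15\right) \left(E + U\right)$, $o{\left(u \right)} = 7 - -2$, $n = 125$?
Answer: $-2386$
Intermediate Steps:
$o{\left(u \right)} = 9$ ($o{\left(u \right)} = 7 + 2 = 9$)
$O{\left(U,E \right)} = \left(15 + U\right) \left(E + U\right)$
$V{\left(y \right)} = 2 y^{2} + 155 y$ ($V{\left(y \right)} = 125 y + \left(y^{2} + 15 y + 15 y + y y\right) = 125 y + \left(y^{2} + 15 y + 15 y + y^{2}\right) = 125 y + \left(2 y^{2} + 30 y\right) = 2 y^{2} + 155 y$)
$-829 - V{\left(o{\left(-11 \right)} \right)} = -829 - 9 \left(155 + 2 \cdot 9\right) = -829 - 9 \left(155 + 18\right) = -829 - 9 \cdot 173 = -829 - 1557 = -2386$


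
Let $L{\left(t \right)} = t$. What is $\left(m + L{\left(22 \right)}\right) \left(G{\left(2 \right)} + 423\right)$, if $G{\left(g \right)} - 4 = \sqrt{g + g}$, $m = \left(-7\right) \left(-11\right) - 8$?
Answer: $39039$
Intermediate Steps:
$m = 69$ ($m = 77 - 8 = 69$)
$G{\left(g \right)} = 4 + \sqrt{2} \sqrt{g}$ ($G{\left(g \right)} = 4 + \sqrt{g + g} = 4 + \sqrt{2 g} = 4 + \sqrt{2} \sqrt{g}$)
$\left(m + L{\left(22 \right)}\right) \left(G{\left(2 \right)} + 423\right) = \left(69 + 22\right) \left(\left(4 + \sqrt{2} \sqrt{2}\right) + 423\right) = 91 \left(\left(4 + 2\right) + 423\right) = 91 \left(6 + 423\right) = 91 \cdot 429 = 39039$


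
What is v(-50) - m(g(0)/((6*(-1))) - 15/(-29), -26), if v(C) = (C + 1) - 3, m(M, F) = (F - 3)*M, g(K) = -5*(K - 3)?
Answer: -219/2 ≈ -109.50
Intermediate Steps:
g(K) = 15 - 5*K (g(K) = -5*(-3 + K) = 15 - 5*K)
m(M, F) = M*(-3 + F) (m(M, F) = (-3 + F)*M = M*(-3 + F))
v(C) = -2 + C (v(C) = (1 + C) - 3 = -2 + C)
v(-50) - m(g(0)/((6*(-1))) - 15/(-29), -26) = (-2 - 50) - ((15 - 5*0)/((6*(-1))) - 15/(-29))*(-3 - 26) = -52 - ((15 + 0)/(-6) - 15*(-1/29))*(-29) = -52 - (15*(-1/6) + 15/29)*(-29) = -52 - (-5/2 + 15/29)*(-29) = -52 - (-115)*(-29)/58 = -52 - 1*115/2 = -52 - 115/2 = -219/2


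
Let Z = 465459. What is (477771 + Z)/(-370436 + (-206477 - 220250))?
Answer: -314410/265721 ≈ -1.1832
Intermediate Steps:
(477771 + Z)/(-370436 + (-206477 - 220250)) = (477771 + 465459)/(-370436 + (-206477 - 220250)) = 943230/(-370436 - 426727) = 943230/(-797163) = 943230*(-1/797163) = -314410/265721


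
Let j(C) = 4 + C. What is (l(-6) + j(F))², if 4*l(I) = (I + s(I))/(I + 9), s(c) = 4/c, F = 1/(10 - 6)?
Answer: 17689/1296 ≈ 13.649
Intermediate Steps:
F = ¼ (F = 1/4 = ¼ ≈ 0.25000)
l(I) = (I + 4/I)/(4*(9 + I)) (l(I) = ((I + 4/I)/(I + 9))/4 = ((I + 4/I)/(9 + I))/4 = (I + 4/I)/(4*(9 + I)))
(l(-6) + j(F))² = ((¼)*(4 + (-6)²)/(-6*(9 - 6)) + (4 + ¼))² = ((¼)*(-⅙)*(4 + 36)/3 + 17/4)² = ((¼)*(-⅙)*(⅓)*40 + 17/4)² = (-5/9 + 17/4)² = (133/36)² = 17689/1296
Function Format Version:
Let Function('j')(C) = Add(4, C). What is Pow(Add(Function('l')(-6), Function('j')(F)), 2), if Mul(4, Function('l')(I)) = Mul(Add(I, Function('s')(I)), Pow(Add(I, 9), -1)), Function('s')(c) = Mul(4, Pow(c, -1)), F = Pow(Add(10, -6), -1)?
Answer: Rational(17689, 1296) ≈ 13.649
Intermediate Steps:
F = Rational(1, 4) (F = Pow(4, -1) = Rational(1, 4) ≈ 0.25000)
Function('l')(I) = Mul(Rational(1, 4), Pow(Add(9, I), -1), Add(I, Mul(4, Pow(I, -1)))) (Function('l')(I) = Mul(Rational(1, 4), Mul(Add(I, Mul(4, Pow(I, -1))), Pow(Add(I, 9), -1))) = Mul(Rational(1, 4), Mul(Add(I, Mul(4, Pow(I, -1))), Pow(Add(9, I), -1))) = Mul(Rational(1, 4), Mul(Pow(Add(9, I), -1), Add(I, Mul(4, Pow(I, -1))))) = Mul(Rational(1, 4), Pow(Add(9, I), -1), Add(I, Mul(4, Pow(I, -1)))))
Pow(Add(Function('l')(-6), Function('j')(F)), 2) = Pow(Add(Mul(Rational(1, 4), Pow(-6, -1), Pow(Add(9, -6), -1), Add(4, Pow(-6, 2))), Add(4, Rational(1, 4))), 2) = Pow(Add(Mul(Rational(1, 4), Rational(-1, 6), Pow(3, -1), Add(4, 36)), Rational(17, 4)), 2) = Pow(Add(Mul(Rational(1, 4), Rational(-1, 6), Rational(1, 3), 40), Rational(17, 4)), 2) = Pow(Add(Rational(-5, 9), Rational(17, 4)), 2) = Pow(Rational(133, 36), 2) = Rational(17689, 1296)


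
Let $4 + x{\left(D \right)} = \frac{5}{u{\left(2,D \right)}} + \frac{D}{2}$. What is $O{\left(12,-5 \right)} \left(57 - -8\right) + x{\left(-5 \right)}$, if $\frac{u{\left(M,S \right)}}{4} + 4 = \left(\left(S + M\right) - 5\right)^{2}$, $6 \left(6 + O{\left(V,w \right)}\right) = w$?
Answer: $- \frac{21631}{48} \approx -450.65$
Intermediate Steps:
$O{\left(V,w \right)} = -6 + \frac{w}{6}$
$u{\left(M,S \right)} = -16 + 4 \left(-5 + M + S\right)^{2}$ ($u{\left(M,S \right)} = -16 + 4 \left(\left(S + M\right) - 5\right)^{2} = -16 + 4 \left(\left(M + S\right) - 5\right)^{2} = -16 + 4 \left(-5 + M + S\right)^{2}$)
$x{\left(D \right)} = -4 + \frac{D}{2} + \frac{5}{-16 + 4 \left(-3 + D\right)^{2}}$ ($x{\left(D \right)} = -4 + \left(\frac{5}{-16 + 4 \left(-5 + 2 + D\right)^{2}} + \frac{D}{2}\right) = -4 + \left(\frac{5}{-16 + 4 \left(-3 + D\right)^{2}} + D \frac{1}{2}\right) = -4 + \left(\frac{5}{-16 + 4 \left(-3 + D\right)^{2}} + \frac{D}{2}\right) = -4 + \left(\frac{D}{2} + \frac{5}{-16 + 4 \left(-3 + D\right)^{2}}\right) = -4 + \frac{D}{2} + \frac{5}{-16 + 4 \left(-3 + D\right)^{2}}$)
$O{\left(12,-5 \right)} \left(57 - -8\right) + x{\left(-5 \right)} = \left(-6 + \frac{1}{6} \left(-5\right)\right) \left(57 - -8\right) + \frac{5 + 2 \left(-8 - 5\right) \left(-4 + \left(-3 - 5\right)^{2}\right)}{4 \left(-4 + \left(-3 - 5\right)^{2}\right)} = \left(-6 - \frac{5}{6}\right) \left(57 + 8\right) + \frac{5 + 2 \left(-13\right) \left(-4 + \left(-8\right)^{2}\right)}{4 \left(-4 + \left(-8\right)^{2}\right)} = \left(- \frac{41}{6}\right) 65 + \frac{5 + 2 \left(-13\right) \left(-4 + 64\right)}{4 \left(-4 + 64\right)} = - \frac{2665}{6} + \frac{5 + 2 \left(-13\right) 60}{4 \cdot 60} = - \frac{2665}{6} + \frac{1}{4} \cdot \frac{1}{60} \left(5 - 1560\right) = - \frac{2665}{6} + \frac{1}{4} \cdot \frac{1}{60} \left(-1555\right) = - \frac{2665}{6} - \frac{311}{48} = - \frac{21631}{48}$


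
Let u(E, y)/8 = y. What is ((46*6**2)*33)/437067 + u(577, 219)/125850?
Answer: 141540596/1018608925 ≈ 0.13895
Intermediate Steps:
u(E, y) = 8*y
((46*6**2)*33)/437067 + u(577, 219)/125850 = ((46*6**2)*33)/437067 + (8*219)/125850 = ((46*36)*33)*(1/437067) + 1752*(1/125850) = (1656*33)*(1/437067) + 292/20975 = 54648*(1/437067) + 292/20975 = 6072/48563 + 292/20975 = 141540596/1018608925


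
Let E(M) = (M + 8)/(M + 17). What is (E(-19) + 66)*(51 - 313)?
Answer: -18733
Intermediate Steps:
E(M) = (8 + M)/(17 + M)
(E(-19) + 66)*(51 - 313) = ((8 - 19)/(17 - 19) + 66)*(51 - 313) = (-11/(-2) + 66)*(-262) = (-½*(-11) + 66)*(-262) = (11/2 + 66)*(-262) = (143/2)*(-262) = -18733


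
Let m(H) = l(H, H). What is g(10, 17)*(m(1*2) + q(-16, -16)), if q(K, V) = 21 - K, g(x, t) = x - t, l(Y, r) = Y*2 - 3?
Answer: -266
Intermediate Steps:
l(Y, r) = -3 + 2*Y (l(Y, r) = 2*Y - 3 = -3 + 2*Y)
m(H) = -3 + 2*H
g(10, 17)*(m(1*2) + q(-16, -16)) = (10 - 1*17)*((-3 + 2*(1*2)) + (21 - 1*(-16))) = (10 - 17)*((-3 + 2*2) + (21 + 16)) = -7*((-3 + 4) + 37) = -7*(1 + 37) = -7*38 = -266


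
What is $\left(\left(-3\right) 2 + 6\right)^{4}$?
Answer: $0$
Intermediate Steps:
$\left(\left(-3\right) 2 + 6\right)^{4} = \left(-6 + 6\right)^{4} = 0^{4} = 0$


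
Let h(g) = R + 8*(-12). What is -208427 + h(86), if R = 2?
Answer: -208521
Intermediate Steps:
h(g) = -94 (h(g) = 2 + 8*(-12) = 2 - 96 = -94)
-208427 + h(86) = -208427 - 94 = -208521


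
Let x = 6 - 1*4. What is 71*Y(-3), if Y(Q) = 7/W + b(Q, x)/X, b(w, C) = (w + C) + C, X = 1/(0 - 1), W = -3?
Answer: -710/3 ≈ -236.67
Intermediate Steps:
x = 2 (x = 6 - 4 = 2)
X = -1 (X = 1/(-1) = -1)
b(w, C) = w + 2*C (b(w, C) = (C + w) + C = w + 2*C)
Y(Q) = -19/3 - Q (Y(Q) = 7/(-3) + (Q + 2*2)/(-1) = 7*(-⅓) + (Q + 4)*(-1) = -7/3 + (4 + Q)*(-1) = -7/3 + (-4 - Q) = -19/3 - Q)
71*Y(-3) = 71*(-19/3 - 1*(-3)) = 71*(-19/3 + 3) = 71*(-10/3) = -710/3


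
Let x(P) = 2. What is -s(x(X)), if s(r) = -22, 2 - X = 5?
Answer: 22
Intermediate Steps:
X = -3 (X = 2 - 1*5 = 2 - 5 = -3)
-s(x(X)) = -1*(-22) = 22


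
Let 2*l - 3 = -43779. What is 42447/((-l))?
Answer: 14149/7296 ≈ 1.9393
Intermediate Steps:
l = -21888 (l = 3/2 + (1/2)*(-43779) = 3/2 - 43779/2 = -21888)
42447/((-l)) = 42447/((-1*(-21888))) = 42447/21888 = 42447*(1/21888) = 14149/7296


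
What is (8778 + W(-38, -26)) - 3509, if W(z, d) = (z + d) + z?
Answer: 5167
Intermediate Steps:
W(z, d) = d + 2*z (W(z, d) = (d + z) + z = d + 2*z)
(8778 + W(-38, -26)) - 3509 = (8778 + (-26 + 2*(-38))) - 3509 = (8778 + (-26 - 76)) - 3509 = (8778 - 102) - 3509 = 8676 - 3509 = 5167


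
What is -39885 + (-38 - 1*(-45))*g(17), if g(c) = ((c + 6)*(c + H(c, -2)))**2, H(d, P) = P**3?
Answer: 260058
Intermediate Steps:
g(c) = (-8 + c)**2*(6 + c)**2 (g(c) = ((c + 6)*(c + (-2)**3))**2 = ((6 + c)*(c - 8))**2 = ((6 + c)*(-8 + c))**2 = ((-8 + c)*(6 + c))**2 = (-8 + c)**2*(6 + c)**2)
-39885 + (-38 - 1*(-45))*g(17) = -39885 + (-38 - 1*(-45))*((-8 + 17)**2*(6 + 17)**2) = -39885 + (-38 + 45)*(9**2*23**2) = -39885 + 7*(81*529) = -39885 + 7*42849 = -39885 + 299943 = 260058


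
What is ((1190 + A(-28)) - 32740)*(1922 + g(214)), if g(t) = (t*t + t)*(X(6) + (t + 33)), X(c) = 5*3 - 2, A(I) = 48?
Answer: -376906372044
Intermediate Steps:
X(c) = 13 (X(c) = 15 - 2 = 13)
g(t) = (46 + t)*(t + t²) (g(t) = (t*t + t)*(13 + (t + 33)) = (t² + t)*(13 + (33 + t)) = (t + t²)*(46 + t) = (46 + t)*(t + t²))
((1190 + A(-28)) - 32740)*(1922 + g(214)) = ((1190 + 48) - 32740)*(1922 + 214*(46 + 214² + 47*214)) = (1238 - 32740)*(1922 + 214*(46 + 45796 + 10058)) = -31502*(1922 + 214*55900) = -31502*(1922 + 11962600) = -31502*11964522 = -376906372044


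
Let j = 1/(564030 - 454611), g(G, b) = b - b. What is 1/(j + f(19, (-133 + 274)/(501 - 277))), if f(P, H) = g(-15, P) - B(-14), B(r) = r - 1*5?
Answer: 109419/2078962 ≈ 0.052632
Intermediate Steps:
g(G, b) = 0
B(r) = -5 + r (B(r) = r - 5 = -5 + r)
f(P, H) = 19 (f(P, H) = 0 - (-5 - 14) = 0 - 1*(-19) = 0 + 19 = 19)
j = 1/109419 ≈ 9.1392e-6
1/(j + f(19, (-133 + 274)/(501 - 277))) = 1/(1/109419 + 19) = 1/(2078962/109419) = 109419/2078962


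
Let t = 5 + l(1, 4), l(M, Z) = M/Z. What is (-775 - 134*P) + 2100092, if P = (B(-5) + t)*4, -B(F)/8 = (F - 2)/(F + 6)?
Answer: 2066487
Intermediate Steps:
B(F) = -8*(-2 + F)/(6 + F) (B(F) = -8*(F - 2)/(F + 6) = -8*(-2 + F)/(6 + F))
t = 21/4 (t = 5 + 1/4 = 5 + 1*(¼) = 5 + ¼ = 21/4 ≈ 5.2500)
P = 245 (P = (8*(2 - 1*(-5))/(6 - 5) + 21/4)*4 = (8*(2 + 5)/1 + 21/4)*4 = (8*1*7 + 21/4)*4 = (56 + 21/4)*4 = (245/4)*4 = 245)
(-775 - 134*P) + 2100092 = (-775 - 134*245) + 2100092 = (-775 - 32830) + 2100092 = -33605 + 2100092 = 2066487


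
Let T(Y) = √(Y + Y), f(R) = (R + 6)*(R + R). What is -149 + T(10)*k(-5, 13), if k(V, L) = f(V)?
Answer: -149 - 20*√5 ≈ -193.72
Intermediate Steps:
f(R) = 2*R*(6 + R) (f(R) = (6 + R)*(2*R) = 2*R*(6 + R))
k(V, L) = 2*V*(6 + V)
T(Y) = √2*√Y (T(Y) = √(2*Y) = √2*√Y)
-149 + T(10)*k(-5, 13) = -149 + (√2*√10)*(2*(-5)*(6 - 5)) = -149 + (2*√5)*(2*(-5)*1) = -149 + (2*√5)*(-10) = -149 - 20*√5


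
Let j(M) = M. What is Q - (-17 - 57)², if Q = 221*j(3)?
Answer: -4813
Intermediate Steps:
Q = 663 (Q = 221*3 = 663)
Q - (-17 - 57)² = 663 - (-17 - 57)² = 663 - 1*(-74)² = 663 - 1*5476 = 663 - 5476 = -4813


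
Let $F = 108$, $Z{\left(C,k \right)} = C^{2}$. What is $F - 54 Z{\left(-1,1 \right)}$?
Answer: $54$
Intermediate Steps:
$F - 54 Z{\left(-1,1 \right)} = 108 - 54 \left(-1\right)^{2} = 108 - 54 = 54$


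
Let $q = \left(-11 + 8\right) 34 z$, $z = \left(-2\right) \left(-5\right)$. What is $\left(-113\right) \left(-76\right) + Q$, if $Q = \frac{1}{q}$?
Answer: $\frac{8759759}{1020} \approx 8588.0$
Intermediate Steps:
$z = 10$
$q = -1020$ ($q = \left(-11 + 8\right) 34 \cdot 10 = \left(-3\right) 34 \cdot 10 = \left(-102\right) 10 = -1020$)
$Q = - \frac{1}{1020}$ ($Q = \frac{1}{-1020} = - \frac{1}{1020} \approx -0.00098039$)
$\left(-113\right) \left(-76\right) + Q = \left(-113\right) \left(-76\right) - \frac{1}{1020} = 8588 - \frac{1}{1020} = \frac{8759759}{1020}$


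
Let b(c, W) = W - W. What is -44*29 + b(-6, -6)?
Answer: -1276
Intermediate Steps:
b(c, W) = 0
-44*29 + b(-6, -6) = -44*29 + 0 = -1276 + 0 = -1276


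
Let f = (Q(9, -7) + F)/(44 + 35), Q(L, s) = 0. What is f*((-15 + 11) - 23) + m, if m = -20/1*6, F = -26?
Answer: -8778/79 ≈ -111.11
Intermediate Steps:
f = -26/79 (f = (0 - 26)/(44 + 35) = -26/79 ≈ -0.32911)
m = -120 (m = -20*6 = -120)
f*((-15 + 11) - 23) + m = -26*((-15 + 11) - 23)/79 - 120 = -26*(-4 - 23)/79 - 120 = -26/79*(-27) - 120 = 702/79 - 120 = -8778/79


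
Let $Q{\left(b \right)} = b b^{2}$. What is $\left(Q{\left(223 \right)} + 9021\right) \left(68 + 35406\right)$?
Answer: $393711310712$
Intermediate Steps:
$Q{\left(b \right)} = b^{3}$
$\left(Q{\left(223 \right)} + 9021\right) \left(68 + 35406\right) = \left(223^{3} + 9021\right) \left(68 + 35406\right) = \left(11089567 + 9021\right) 35474 = 11098588 \cdot 35474 = 393711310712$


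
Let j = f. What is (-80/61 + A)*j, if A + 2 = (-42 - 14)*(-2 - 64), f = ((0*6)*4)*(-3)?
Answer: 0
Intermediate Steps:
f = 0 (f = (0*4)*(-3) = 0*(-3) = 0)
A = 3694 (A = -2 + (-42 - 14)*(-2 - 64) = -2 - 56*(-66) = -2 + 3696 = 3694)
j = 0
(-80/61 + A)*j = (-80/61 + 3694)*0 = (225254/61)*0 = 0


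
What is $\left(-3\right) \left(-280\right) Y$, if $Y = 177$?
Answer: $148680$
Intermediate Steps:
$\left(-3\right) \left(-280\right) Y = \left(-3\right) \left(-280\right) 177 = 840 \cdot 177 = 148680$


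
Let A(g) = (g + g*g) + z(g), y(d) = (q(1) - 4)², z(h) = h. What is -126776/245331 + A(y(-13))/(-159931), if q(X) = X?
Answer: -20299700225/39236032161 ≈ -0.51737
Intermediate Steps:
y(d) = 9 (y(d) = (1 - 4)² = (-3)² = 9)
A(g) = g² + 2*g (A(g) = (g + g*g) + g = (g + g²) + g = g² + 2*g)
-126776/245331 + A(y(-13))/(-159931) = -126776/245331 + (9*(2 + 9))/(-159931) = -126776*1/245331 + (9*11)*(-1/159931) = -126776/245331 + 99*(-1/159931) = -126776/245331 - 99/159931 = -20299700225/39236032161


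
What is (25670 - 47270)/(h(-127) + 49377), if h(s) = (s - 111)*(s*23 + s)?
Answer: -2400/86089 ≈ -0.027878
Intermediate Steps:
h(s) = 24*s*(-111 + s) (h(s) = (-111 + s)*(23*s + s) = (-111 + s)*(24*s) = 24*s*(-111 + s))
(25670 - 47270)/(h(-127) + 49377) = (25670 - 47270)/(24*(-127)*(-111 - 127) + 49377) = -21600/(24*(-127)*(-238) + 49377) = -21600/(725424 + 49377) = -21600/774801 = -21600*1/774801 = -2400/86089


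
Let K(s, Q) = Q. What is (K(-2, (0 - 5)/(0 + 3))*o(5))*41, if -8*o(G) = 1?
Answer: 205/24 ≈ 8.5417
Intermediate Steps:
o(G) = -⅛ (o(G) = -⅛*1 = -⅛)
(K(-2, (0 - 5)/(0 + 3))*o(5))*41 = (((0 - 5)/(0 + 3))*(-⅛))*41 = (-5/3*(-⅛))*41 = (-5*⅓*(-⅛))*41 = -5/3*(-⅛)*41 = (5/24)*41 = 205/24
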